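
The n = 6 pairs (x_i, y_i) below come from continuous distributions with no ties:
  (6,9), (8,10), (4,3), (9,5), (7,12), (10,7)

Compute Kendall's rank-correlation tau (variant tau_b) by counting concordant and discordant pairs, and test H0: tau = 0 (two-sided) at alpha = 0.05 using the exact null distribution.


Step 1: Enumerate the 15 unordered pairs (i,j) with i<j and classify each by sign(x_j-x_i) * sign(y_j-y_i).
  (1,2):dx=+2,dy=+1->C; (1,3):dx=-2,dy=-6->C; (1,4):dx=+3,dy=-4->D; (1,5):dx=+1,dy=+3->C
  (1,6):dx=+4,dy=-2->D; (2,3):dx=-4,dy=-7->C; (2,4):dx=+1,dy=-5->D; (2,5):dx=-1,dy=+2->D
  (2,6):dx=+2,dy=-3->D; (3,4):dx=+5,dy=+2->C; (3,5):dx=+3,dy=+9->C; (3,6):dx=+6,dy=+4->C
  (4,5):dx=-2,dy=+7->D; (4,6):dx=+1,dy=+2->C; (5,6):dx=+3,dy=-5->D
Step 2: C = 8, D = 7, total pairs = 15.
Step 3: tau = (C - D)/(n(n-1)/2) = (8 - 7)/15 = 0.066667.
Step 4: Exact two-sided p-value (enumerate n! = 720 permutations of y under H0): p = 1.000000.
Step 5: alpha = 0.05. fail to reject H0.

tau_b = 0.0667 (C=8, D=7), p = 1.000000, fail to reject H0.


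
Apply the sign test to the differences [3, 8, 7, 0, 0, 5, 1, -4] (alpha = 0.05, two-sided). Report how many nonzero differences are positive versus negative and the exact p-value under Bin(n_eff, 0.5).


Step 1: Discard zero differences. Original n = 8; n_eff = number of nonzero differences = 6.
Nonzero differences (with sign): +3, +8, +7, +5, +1, -4
Step 2: Count signs: positive = 5, negative = 1.
Step 3: Under H0: P(positive) = 0.5, so the number of positives S ~ Bin(6, 0.5).
Step 4: Two-sided exact p-value = sum of Bin(6,0.5) probabilities at or below the observed probability = 0.218750.
Step 5: alpha = 0.05. fail to reject H0.

n_eff = 6, pos = 5, neg = 1, p = 0.218750, fail to reject H0.


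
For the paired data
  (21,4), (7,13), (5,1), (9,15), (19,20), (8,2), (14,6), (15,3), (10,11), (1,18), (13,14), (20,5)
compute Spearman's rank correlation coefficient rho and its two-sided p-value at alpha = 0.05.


Step 1: Rank x and y separately (midranks; no ties here).
rank(x): 21->12, 7->3, 5->2, 9->5, 19->10, 8->4, 14->8, 15->9, 10->6, 1->1, 13->7, 20->11
rank(y): 4->4, 13->8, 1->1, 15->10, 20->12, 2->2, 6->6, 3->3, 11->7, 18->11, 14->9, 5->5
Step 2: d_i = R_x(i) - R_y(i); compute d_i^2.
  (12-4)^2=64, (3-8)^2=25, (2-1)^2=1, (5-10)^2=25, (10-12)^2=4, (4-2)^2=4, (8-6)^2=4, (9-3)^2=36, (6-7)^2=1, (1-11)^2=100, (7-9)^2=4, (11-5)^2=36
sum(d^2) = 304.
Step 3: rho = 1 - 6*304 / (12*(12^2 - 1)) = 1 - 1824/1716 = -0.062937.
Step 4: Under H0, t = rho * sqrt((n-2)/(1-rho^2)) = -0.1994 ~ t(10).
Step 5: Two-sided p-value from the t-distribution with 10 df = 0.845931.
Step 6: alpha = 0.05. fail to reject H0.

rho = -0.0629, p = 0.845931, fail to reject H0 at alpha = 0.05.


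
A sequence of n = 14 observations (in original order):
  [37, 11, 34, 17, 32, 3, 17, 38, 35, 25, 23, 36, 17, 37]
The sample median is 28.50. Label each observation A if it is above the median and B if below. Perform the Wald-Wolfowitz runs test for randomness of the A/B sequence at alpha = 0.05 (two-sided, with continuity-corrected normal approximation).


Step 1: Compute median = 28.50; label A = above, B = below.
Labels in order: ABABABBAABBABA  (n_A = 7, n_B = 7)
Step 2: Count runs R = 11.
Step 3: Under H0 (random ordering), E[R] = 2*n_A*n_B/(n_A+n_B) + 1 = 2*7*7/14 + 1 = 8.0000.
        Var[R] = 2*n_A*n_B*(2*n_A*n_B - n_A - n_B) / ((n_A+n_B)^2 * (n_A+n_B-1)) = 8232/2548 = 3.2308.
        SD[R] = 1.7974.
Step 4: Continuity-corrected z = (R - 0.5 - E[R]) / SD[R] = (11 - 0.5 - 8.0000) / 1.7974 = 1.3909.
Step 5: Two-sided p-value via normal approximation = 2*(1 - Phi(|z|)) = 0.164264.
Step 6: alpha = 0.05. fail to reject H0.

R = 11, z = 1.3909, p = 0.164264, fail to reject H0.


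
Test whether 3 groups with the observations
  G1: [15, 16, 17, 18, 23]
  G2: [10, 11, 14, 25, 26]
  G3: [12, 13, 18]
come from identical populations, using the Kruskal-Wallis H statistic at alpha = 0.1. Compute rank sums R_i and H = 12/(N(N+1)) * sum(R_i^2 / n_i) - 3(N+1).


Step 1: Combine all N = 13 observations and assign midranks.
sorted (value, group, rank): (10,G2,1), (11,G2,2), (12,G3,3), (13,G3,4), (14,G2,5), (15,G1,6), (16,G1,7), (17,G1,8), (18,G1,9.5), (18,G3,9.5), (23,G1,11), (25,G2,12), (26,G2,13)
Step 2: Sum ranks within each group.
R_1 = 41.5 (n_1 = 5)
R_2 = 33 (n_2 = 5)
R_3 = 16.5 (n_3 = 3)
Step 3: H = 12/(N(N+1)) * sum(R_i^2/n_i) - 3(N+1)
     = 12/(13*14) * (41.5^2/5 + 33^2/5 + 16.5^2/3) - 3*14
     = 0.065934 * 653 - 42
     = 1.054945.
Step 4: Ties present; correction factor C = 1 - 6/(13^3 - 13) = 0.997253. Corrected H = 1.054945 / 0.997253 = 1.057851.
Step 5: Under H0, H ~ chi^2(2); p-value = 0.589238.
Step 6: alpha = 0.1. fail to reject H0.

H = 1.0579, df = 2, p = 0.589238, fail to reject H0.


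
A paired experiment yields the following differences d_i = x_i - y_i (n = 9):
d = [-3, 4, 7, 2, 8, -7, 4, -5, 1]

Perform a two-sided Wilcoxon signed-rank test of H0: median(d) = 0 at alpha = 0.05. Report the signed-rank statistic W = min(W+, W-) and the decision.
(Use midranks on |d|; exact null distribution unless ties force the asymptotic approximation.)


Step 1: Drop any zero differences (none here) and take |d_i|.
|d| = [3, 4, 7, 2, 8, 7, 4, 5, 1]
Step 2: Midrank |d_i| (ties get averaged ranks).
ranks: |3|->3, |4|->4.5, |7|->7.5, |2|->2, |8|->9, |7|->7.5, |4|->4.5, |5|->6, |1|->1
Step 3: Attach original signs; sum ranks with positive sign and with negative sign.
W+ = 4.5 + 7.5 + 2 + 9 + 4.5 + 1 = 28.5
W- = 3 + 7.5 + 6 = 16.5
(Check: W+ + W- = 45 should equal n(n+1)/2 = 45.)
Step 4: Test statistic W = min(W+, W-) = 16.5.
Step 5: Ties in |d|, so use the tie-corrected normal approximation.
        E[W] = n(n+1)/4 = 9*10/4 = 22.5.
        Tie groups: |d|=4 (t=2), |d|=7 (t=2); sum(t^3 - t) = 12.
        Var[W] = n(n+1)(2n+1)/24 - sum(t^3-t)/48 = 1710/24 - 12/48 = 71.
        z = (W - E[W]) / sqrt(Var[W]) = (16.5 - 22.5) / 8.4261 = -0.7121.
        Two-sided p = 2*Phi(z) = 0.476422.
Step 6: alpha = 0.05. fail to reject H0.

W+ = 28.5, W- = 16.5, W = min = 16.5, p = 0.476422, fail to reject H0.


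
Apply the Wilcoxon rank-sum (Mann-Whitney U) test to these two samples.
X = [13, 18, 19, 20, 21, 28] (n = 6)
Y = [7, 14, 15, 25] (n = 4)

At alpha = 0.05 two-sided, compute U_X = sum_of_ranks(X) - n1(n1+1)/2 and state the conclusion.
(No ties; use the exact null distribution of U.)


Step 1: Combine and sort all 10 observations; assign midranks.
sorted (value, group): (7,Y), (13,X), (14,Y), (15,Y), (18,X), (19,X), (20,X), (21,X), (25,Y), (28,X)
ranks: 7->1, 13->2, 14->3, 15->4, 18->5, 19->6, 20->7, 21->8, 25->9, 28->10
Step 2: Rank sum for X: R1 = 2 + 5 + 6 + 7 + 8 + 10 = 38.
Step 3: U_X = R1 - n1(n1+1)/2 = 38 - 6*7/2 = 38 - 21 = 17.
       U_Y = n1*n2 - U_X = 24 - 17 = 7.
Step 4: No ties, so the exact null distribution of U (based on enumerating the C(10,6) = 210 equally likely rank assignments) gives the two-sided p-value.
Step 5: p-value = 0.352381; compare to alpha = 0.05. fail to reject H0.

U_X = 17, p = 0.352381, fail to reject H0 at alpha = 0.05.


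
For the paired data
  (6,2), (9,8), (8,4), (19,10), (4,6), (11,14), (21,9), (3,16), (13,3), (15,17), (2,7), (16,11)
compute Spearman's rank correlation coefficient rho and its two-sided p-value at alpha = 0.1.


Step 1: Rank x and y separately (midranks; no ties here).
rank(x): 6->4, 9->6, 8->5, 19->11, 4->3, 11->7, 21->12, 3->2, 13->8, 15->9, 2->1, 16->10
rank(y): 2->1, 8->6, 4->3, 10->8, 6->4, 14->10, 9->7, 16->11, 3->2, 17->12, 7->5, 11->9
Step 2: d_i = R_x(i) - R_y(i); compute d_i^2.
  (4-1)^2=9, (6-6)^2=0, (5-3)^2=4, (11-8)^2=9, (3-4)^2=1, (7-10)^2=9, (12-7)^2=25, (2-11)^2=81, (8-2)^2=36, (9-12)^2=9, (1-5)^2=16, (10-9)^2=1
sum(d^2) = 200.
Step 3: rho = 1 - 6*200 / (12*(12^2 - 1)) = 1 - 1200/1716 = 0.300699.
Step 4: Under H0, t = rho * sqrt((n-2)/(1-rho^2)) = 0.9970 ~ t(10).
Step 5: Two-sided p-value from the t-distribution with 10 df = 0.342260.
Step 6: alpha = 0.1. fail to reject H0.

rho = 0.3007, p = 0.342260, fail to reject H0 at alpha = 0.1.


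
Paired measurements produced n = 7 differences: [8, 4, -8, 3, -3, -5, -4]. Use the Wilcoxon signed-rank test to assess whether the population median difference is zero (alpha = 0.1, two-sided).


Step 1: Drop any zero differences (none here) and take |d_i|.
|d| = [8, 4, 8, 3, 3, 5, 4]
Step 2: Midrank |d_i| (ties get averaged ranks).
ranks: |8|->6.5, |4|->3.5, |8|->6.5, |3|->1.5, |3|->1.5, |5|->5, |4|->3.5
Step 3: Attach original signs; sum ranks with positive sign and with negative sign.
W+ = 6.5 + 3.5 + 1.5 = 11.5
W- = 6.5 + 1.5 + 5 + 3.5 = 16.5
(Check: W+ + W- = 28 should equal n(n+1)/2 = 28.)
Step 4: Test statistic W = min(W+, W-) = 11.5.
Step 5: Ties in |d|, so use the tie-corrected normal approximation.
        E[W] = n(n+1)/4 = 7*8/4 = 14.
        Tie groups: |d|=3 (t=2), |d|=4 (t=2), |d|=8 (t=2); sum(t^3 - t) = 18.
        Var[W] = n(n+1)(2n+1)/24 - sum(t^3-t)/48 = 840/24 - 18/48 = 34.625.
        z = (W - E[W]) / sqrt(Var[W]) = (11.5 - 14) / 5.8843 = -0.4249.
        Two-sided p = 2*Phi(z) = 0.670939.
Step 6: alpha = 0.1. fail to reject H0.

W+ = 11.5, W- = 16.5, W = min = 11.5, p = 0.670939, fail to reject H0.


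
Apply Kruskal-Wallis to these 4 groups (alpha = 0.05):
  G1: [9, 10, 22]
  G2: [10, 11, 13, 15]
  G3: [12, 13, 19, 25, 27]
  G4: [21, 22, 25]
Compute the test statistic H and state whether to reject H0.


Step 1: Combine all N = 15 observations and assign midranks.
sorted (value, group, rank): (9,G1,1), (10,G1,2.5), (10,G2,2.5), (11,G2,4), (12,G3,5), (13,G2,6.5), (13,G3,6.5), (15,G2,8), (19,G3,9), (21,G4,10), (22,G1,11.5), (22,G4,11.5), (25,G3,13.5), (25,G4,13.5), (27,G3,15)
Step 2: Sum ranks within each group.
R_1 = 15 (n_1 = 3)
R_2 = 21 (n_2 = 4)
R_3 = 49 (n_3 = 5)
R_4 = 35 (n_4 = 3)
Step 3: H = 12/(N(N+1)) * sum(R_i^2/n_i) - 3(N+1)
     = 12/(15*16) * (15^2/3 + 21^2/4 + 49^2/5 + 35^2/3) - 3*16
     = 0.050000 * 1073.78 - 48
     = 5.689167.
Step 4: Ties present; correction factor C = 1 - 24/(15^3 - 15) = 0.992857. Corrected H = 5.689167 / 0.992857 = 5.730096.
Step 5: Under H0, H ~ chi^2(3); p-value = 0.125506.
Step 6: alpha = 0.05. fail to reject H0.

H = 5.7301, df = 3, p = 0.125506, fail to reject H0.


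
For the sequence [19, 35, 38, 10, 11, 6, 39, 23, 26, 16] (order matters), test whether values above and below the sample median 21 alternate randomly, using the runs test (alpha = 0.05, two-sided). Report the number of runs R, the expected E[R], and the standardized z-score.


Step 1: Compute median = 21; label A = above, B = below.
Labels in order: BAABBBAAAB  (n_A = 5, n_B = 5)
Step 2: Count runs R = 5.
Step 3: Under H0 (random ordering), E[R] = 2*n_A*n_B/(n_A+n_B) + 1 = 2*5*5/10 + 1 = 6.0000.
        Var[R] = 2*n_A*n_B*(2*n_A*n_B - n_A - n_B) / ((n_A+n_B)^2 * (n_A+n_B-1)) = 2000/900 = 2.2222.
        SD[R] = 1.4907.
Step 4: Continuity-corrected z = (R + 0.5 - E[R]) / SD[R] = (5 + 0.5 - 6.0000) / 1.4907 = -0.3354.
Step 5: Two-sided p-value via normal approximation = 2*(1 - Phi(|z|)) = 0.737316.
Step 6: alpha = 0.05. fail to reject H0.

R = 5, z = -0.3354, p = 0.737316, fail to reject H0.


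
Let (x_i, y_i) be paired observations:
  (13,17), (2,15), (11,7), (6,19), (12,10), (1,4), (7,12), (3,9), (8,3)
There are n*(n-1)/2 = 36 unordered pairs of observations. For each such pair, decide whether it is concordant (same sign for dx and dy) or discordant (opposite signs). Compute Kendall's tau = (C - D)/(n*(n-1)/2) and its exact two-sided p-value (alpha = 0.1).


Step 1: Enumerate the 36 unordered pairs (i,j) with i<j and classify each by sign(x_j-x_i) * sign(y_j-y_i).
  (1,2):dx=-11,dy=-2->C; (1,3):dx=-2,dy=-10->C; (1,4):dx=-7,dy=+2->D; (1,5):dx=-1,dy=-7->C
  (1,6):dx=-12,dy=-13->C; (1,7):dx=-6,dy=-5->C; (1,8):dx=-10,dy=-8->C; (1,9):dx=-5,dy=-14->C
  (2,3):dx=+9,dy=-8->D; (2,4):dx=+4,dy=+4->C; (2,5):dx=+10,dy=-5->D; (2,6):dx=-1,dy=-11->C
  (2,7):dx=+5,dy=-3->D; (2,8):dx=+1,dy=-6->D; (2,9):dx=+6,dy=-12->D; (3,4):dx=-5,dy=+12->D
  (3,5):dx=+1,dy=+3->C; (3,6):dx=-10,dy=-3->C; (3,7):dx=-4,dy=+5->D; (3,8):dx=-8,dy=+2->D
  (3,9):dx=-3,dy=-4->C; (4,5):dx=+6,dy=-9->D; (4,6):dx=-5,dy=-15->C; (4,7):dx=+1,dy=-7->D
  (4,8):dx=-3,dy=-10->C; (4,9):dx=+2,dy=-16->D; (5,6):dx=-11,dy=-6->C; (5,7):dx=-5,dy=+2->D
  (5,8):dx=-9,dy=-1->C; (5,9):dx=-4,dy=-7->C; (6,7):dx=+6,dy=+8->C; (6,8):dx=+2,dy=+5->C
  (6,9):dx=+7,dy=-1->D; (7,8):dx=-4,dy=-3->C; (7,9):dx=+1,dy=-9->D; (8,9):dx=+5,dy=-6->D
Step 2: C = 20, D = 16, total pairs = 36.
Step 3: tau = (C - D)/(n(n-1)/2) = (20 - 16)/36 = 0.111111.
Step 4: Exact two-sided p-value (enumerate n! = 362880 permutations of y under H0): p = 0.761414.
Step 5: alpha = 0.1. fail to reject H0.

tau_b = 0.1111 (C=20, D=16), p = 0.761414, fail to reject H0.


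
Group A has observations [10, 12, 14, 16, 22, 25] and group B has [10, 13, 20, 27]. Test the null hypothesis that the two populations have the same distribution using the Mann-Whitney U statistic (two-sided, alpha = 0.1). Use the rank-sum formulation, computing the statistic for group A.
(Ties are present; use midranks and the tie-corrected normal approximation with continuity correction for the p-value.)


Step 1: Combine and sort all 10 observations; assign midranks.
sorted (value, group): (10,X), (10,Y), (12,X), (13,Y), (14,X), (16,X), (20,Y), (22,X), (25,X), (27,Y)
ranks: 10->1.5, 10->1.5, 12->3, 13->4, 14->5, 16->6, 20->7, 22->8, 25->9, 27->10
Step 2: Rank sum for X: R1 = 1.5 + 3 + 5 + 6 + 8 + 9 = 32.5.
Step 3: U_X = R1 - n1(n1+1)/2 = 32.5 - 6*7/2 = 32.5 - 21 = 11.5.
       U_Y = n1*n2 - U_X = 24 - 11.5 = 12.5.
Step 4: Ties are present, so use the tie-corrected normal approximation (with continuity correction) for the p-value.
Step 5: p-value = 1.000000; compare to alpha = 0.1. fail to reject H0.

U_X = 11.5, p = 1.000000, fail to reject H0 at alpha = 0.1.


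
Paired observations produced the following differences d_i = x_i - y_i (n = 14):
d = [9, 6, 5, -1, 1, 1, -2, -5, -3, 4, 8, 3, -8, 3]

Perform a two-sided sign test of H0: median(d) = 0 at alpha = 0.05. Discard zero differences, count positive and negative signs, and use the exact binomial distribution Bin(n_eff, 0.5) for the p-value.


Step 1: Discard zero differences. Original n = 14; n_eff = number of nonzero differences = 14.
Nonzero differences (with sign): +9, +6, +5, -1, +1, +1, -2, -5, -3, +4, +8, +3, -8, +3
Step 2: Count signs: positive = 9, negative = 5.
Step 3: Under H0: P(positive) = 0.5, so the number of positives S ~ Bin(14, 0.5).
Step 4: Two-sided exact p-value = sum of Bin(14,0.5) probabilities at or below the observed probability = 0.423950.
Step 5: alpha = 0.05. fail to reject H0.

n_eff = 14, pos = 9, neg = 5, p = 0.423950, fail to reject H0.


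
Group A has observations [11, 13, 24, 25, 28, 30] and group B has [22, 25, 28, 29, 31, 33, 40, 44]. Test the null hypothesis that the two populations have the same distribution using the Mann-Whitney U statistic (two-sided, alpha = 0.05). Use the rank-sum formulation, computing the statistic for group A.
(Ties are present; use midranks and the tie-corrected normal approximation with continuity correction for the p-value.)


Step 1: Combine and sort all 14 observations; assign midranks.
sorted (value, group): (11,X), (13,X), (22,Y), (24,X), (25,X), (25,Y), (28,X), (28,Y), (29,Y), (30,X), (31,Y), (33,Y), (40,Y), (44,Y)
ranks: 11->1, 13->2, 22->3, 24->4, 25->5.5, 25->5.5, 28->7.5, 28->7.5, 29->9, 30->10, 31->11, 33->12, 40->13, 44->14
Step 2: Rank sum for X: R1 = 1 + 2 + 4 + 5.5 + 7.5 + 10 = 30.
Step 3: U_X = R1 - n1(n1+1)/2 = 30 - 6*7/2 = 30 - 21 = 9.
       U_Y = n1*n2 - U_X = 48 - 9 = 39.
Step 4: Ties are present, so use the tie-corrected normal approximation (with continuity correction) for the p-value.
Step 5: p-value = 0.060646; compare to alpha = 0.05. fail to reject H0.

U_X = 9, p = 0.060646, fail to reject H0 at alpha = 0.05.


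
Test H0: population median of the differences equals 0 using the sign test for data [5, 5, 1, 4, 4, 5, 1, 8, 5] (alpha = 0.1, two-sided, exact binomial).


Step 1: Discard zero differences. Original n = 9; n_eff = number of nonzero differences = 9.
Nonzero differences (with sign): +5, +5, +1, +4, +4, +5, +1, +8, +5
Step 2: Count signs: positive = 9, negative = 0.
Step 3: Under H0: P(positive) = 0.5, so the number of positives S ~ Bin(9, 0.5).
Step 4: Two-sided exact p-value = sum of Bin(9,0.5) probabilities at or below the observed probability = 0.003906.
Step 5: alpha = 0.1. reject H0.

n_eff = 9, pos = 9, neg = 0, p = 0.003906, reject H0.


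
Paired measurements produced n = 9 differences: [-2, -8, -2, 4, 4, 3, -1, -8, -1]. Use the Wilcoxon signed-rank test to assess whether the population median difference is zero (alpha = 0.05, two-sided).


Step 1: Drop any zero differences (none here) and take |d_i|.
|d| = [2, 8, 2, 4, 4, 3, 1, 8, 1]
Step 2: Midrank |d_i| (ties get averaged ranks).
ranks: |2|->3.5, |8|->8.5, |2|->3.5, |4|->6.5, |4|->6.5, |3|->5, |1|->1.5, |8|->8.5, |1|->1.5
Step 3: Attach original signs; sum ranks with positive sign and with negative sign.
W+ = 6.5 + 6.5 + 5 = 18
W- = 3.5 + 8.5 + 3.5 + 1.5 + 8.5 + 1.5 = 27
(Check: W+ + W- = 45 should equal n(n+1)/2 = 45.)
Step 4: Test statistic W = min(W+, W-) = 18.
Step 5: Ties in |d|, so use the tie-corrected normal approximation.
        E[W] = n(n+1)/4 = 9*10/4 = 22.5.
        Tie groups: |d|=1 (t=2), |d|=2 (t=2), |d|=4 (t=2), |d|=8 (t=2); sum(t^3 - t) = 24.
        Var[W] = n(n+1)(2n+1)/24 - sum(t^3-t)/48 = 1710/24 - 24/48 = 70.75.
        z = (W - E[W]) / sqrt(Var[W]) = (18 - 22.5) / 8.4113 = -0.5350.
        Two-sided p = 2*Phi(z) = 0.592654.
Step 6: alpha = 0.05. fail to reject H0.

W+ = 18, W- = 27, W = min = 18, p = 0.592654, fail to reject H0.


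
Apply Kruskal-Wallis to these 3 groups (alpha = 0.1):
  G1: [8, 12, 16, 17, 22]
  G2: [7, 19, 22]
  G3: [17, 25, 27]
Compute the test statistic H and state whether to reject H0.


Step 1: Combine all N = 11 observations and assign midranks.
sorted (value, group, rank): (7,G2,1), (8,G1,2), (12,G1,3), (16,G1,4), (17,G1,5.5), (17,G3,5.5), (19,G2,7), (22,G1,8.5), (22,G2,8.5), (25,G3,10), (27,G3,11)
Step 2: Sum ranks within each group.
R_1 = 23 (n_1 = 5)
R_2 = 16.5 (n_2 = 3)
R_3 = 26.5 (n_3 = 3)
Step 3: H = 12/(N(N+1)) * sum(R_i^2/n_i) - 3(N+1)
     = 12/(11*12) * (23^2/5 + 16.5^2/3 + 26.5^2/3) - 3*12
     = 0.090909 * 430.633 - 36
     = 3.148485.
Step 4: Ties present; correction factor C = 1 - 12/(11^3 - 11) = 0.990909. Corrected H = 3.148485 / 0.990909 = 3.177370.
Step 5: Under H0, H ~ chi^2(2); p-value = 0.204194.
Step 6: alpha = 0.1. fail to reject H0.

H = 3.1774, df = 2, p = 0.204194, fail to reject H0.


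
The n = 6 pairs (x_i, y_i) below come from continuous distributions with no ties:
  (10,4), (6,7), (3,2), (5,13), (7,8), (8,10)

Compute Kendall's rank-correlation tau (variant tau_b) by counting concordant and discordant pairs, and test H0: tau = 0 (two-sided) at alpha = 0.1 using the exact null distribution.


Step 1: Enumerate the 15 unordered pairs (i,j) with i<j and classify each by sign(x_j-x_i) * sign(y_j-y_i).
  (1,2):dx=-4,dy=+3->D; (1,3):dx=-7,dy=-2->C; (1,4):dx=-5,dy=+9->D; (1,5):dx=-3,dy=+4->D
  (1,6):dx=-2,dy=+6->D; (2,3):dx=-3,dy=-5->C; (2,4):dx=-1,dy=+6->D; (2,5):dx=+1,dy=+1->C
  (2,6):dx=+2,dy=+3->C; (3,4):dx=+2,dy=+11->C; (3,5):dx=+4,dy=+6->C; (3,6):dx=+5,dy=+8->C
  (4,5):dx=+2,dy=-5->D; (4,6):dx=+3,dy=-3->D; (5,6):dx=+1,dy=+2->C
Step 2: C = 8, D = 7, total pairs = 15.
Step 3: tau = (C - D)/(n(n-1)/2) = (8 - 7)/15 = 0.066667.
Step 4: Exact two-sided p-value (enumerate n! = 720 permutations of y under H0): p = 1.000000.
Step 5: alpha = 0.1. fail to reject H0.

tau_b = 0.0667 (C=8, D=7), p = 1.000000, fail to reject H0.


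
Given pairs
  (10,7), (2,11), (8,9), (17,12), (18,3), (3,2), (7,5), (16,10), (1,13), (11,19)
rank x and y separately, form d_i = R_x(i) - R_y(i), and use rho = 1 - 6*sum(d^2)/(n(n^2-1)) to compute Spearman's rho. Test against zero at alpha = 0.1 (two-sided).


Step 1: Rank x and y separately (midranks; no ties here).
rank(x): 10->6, 2->2, 8->5, 17->9, 18->10, 3->3, 7->4, 16->8, 1->1, 11->7
rank(y): 7->4, 11->7, 9->5, 12->8, 3->2, 2->1, 5->3, 10->6, 13->9, 19->10
Step 2: d_i = R_x(i) - R_y(i); compute d_i^2.
  (6-4)^2=4, (2-7)^2=25, (5-5)^2=0, (9-8)^2=1, (10-2)^2=64, (3-1)^2=4, (4-3)^2=1, (8-6)^2=4, (1-9)^2=64, (7-10)^2=9
sum(d^2) = 176.
Step 3: rho = 1 - 6*176 / (10*(10^2 - 1)) = 1 - 1056/990 = -0.066667.
Step 4: Under H0, t = rho * sqrt((n-2)/(1-rho^2)) = -0.1890 ~ t(8).
Step 5: Two-sided p-value from the t-distribution with 8 df = 0.854813.
Step 6: alpha = 0.1. fail to reject H0.

rho = -0.0667, p = 0.854813, fail to reject H0 at alpha = 0.1.


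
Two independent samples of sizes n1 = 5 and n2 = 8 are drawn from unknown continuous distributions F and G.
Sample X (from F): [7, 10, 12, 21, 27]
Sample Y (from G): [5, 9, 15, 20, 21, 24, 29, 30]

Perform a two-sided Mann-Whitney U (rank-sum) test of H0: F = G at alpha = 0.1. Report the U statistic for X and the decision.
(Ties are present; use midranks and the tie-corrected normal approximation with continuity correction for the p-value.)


Step 1: Combine and sort all 13 observations; assign midranks.
sorted (value, group): (5,Y), (7,X), (9,Y), (10,X), (12,X), (15,Y), (20,Y), (21,X), (21,Y), (24,Y), (27,X), (29,Y), (30,Y)
ranks: 5->1, 7->2, 9->3, 10->4, 12->5, 15->6, 20->7, 21->8.5, 21->8.5, 24->10, 27->11, 29->12, 30->13
Step 2: Rank sum for X: R1 = 2 + 4 + 5 + 8.5 + 11 = 30.5.
Step 3: U_X = R1 - n1(n1+1)/2 = 30.5 - 5*6/2 = 30.5 - 15 = 15.5.
       U_Y = n1*n2 - U_X = 40 - 15.5 = 24.5.
Step 4: Ties are present, so use the tie-corrected normal approximation (with continuity correction) for the p-value.
Step 5: p-value = 0.557643; compare to alpha = 0.1. fail to reject H0.

U_X = 15.5, p = 0.557643, fail to reject H0 at alpha = 0.1.


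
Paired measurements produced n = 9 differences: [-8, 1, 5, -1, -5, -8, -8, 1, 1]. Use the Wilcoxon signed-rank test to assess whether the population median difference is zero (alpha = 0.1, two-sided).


Step 1: Drop any zero differences (none here) and take |d_i|.
|d| = [8, 1, 5, 1, 5, 8, 8, 1, 1]
Step 2: Midrank |d_i| (ties get averaged ranks).
ranks: |8|->8, |1|->2.5, |5|->5.5, |1|->2.5, |5|->5.5, |8|->8, |8|->8, |1|->2.5, |1|->2.5
Step 3: Attach original signs; sum ranks with positive sign and with negative sign.
W+ = 2.5 + 5.5 + 2.5 + 2.5 = 13
W- = 8 + 2.5 + 5.5 + 8 + 8 = 32
(Check: W+ + W- = 45 should equal n(n+1)/2 = 45.)
Step 4: Test statistic W = min(W+, W-) = 13.
Step 5: Ties in |d|, so use the tie-corrected normal approximation.
        E[W] = n(n+1)/4 = 9*10/4 = 22.5.
        Tie groups: |d|=1 (t=4), |d|=5 (t=2), |d|=8 (t=3); sum(t^3 - t) = 90.
        Var[W] = n(n+1)(2n+1)/24 - sum(t^3-t)/48 = 1710/24 - 90/48 = 69.375.
        z = (W - E[W]) / sqrt(Var[W]) = (13 - 22.5) / 8.3292 = -1.1406.
        Two-sided p = 2*Phi(z) = 0.254049.
Step 6: alpha = 0.1. fail to reject H0.

W+ = 13, W- = 32, W = min = 13, p = 0.254049, fail to reject H0.


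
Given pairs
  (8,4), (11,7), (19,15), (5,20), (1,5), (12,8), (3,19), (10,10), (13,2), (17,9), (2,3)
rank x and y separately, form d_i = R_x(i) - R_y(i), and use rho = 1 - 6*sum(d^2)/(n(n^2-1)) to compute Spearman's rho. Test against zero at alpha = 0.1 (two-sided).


Step 1: Rank x and y separately (midranks; no ties here).
rank(x): 8->5, 11->7, 19->11, 5->4, 1->1, 12->8, 3->3, 10->6, 13->9, 17->10, 2->2
rank(y): 4->3, 7->5, 15->9, 20->11, 5->4, 8->6, 19->10, 10->8, 2->1, 9->7, 3->2
Step 2: d_i = R_x(i) - R_y(i); compute d_i^2.
  (5-3)^2=4, (7-5)^2=4, (11-9)^2=4, (4-11)^2=49, (1-4)^2=9, (8-6)^2=4, (3-10)^2=49, (6-8)^2=4, (9-1)^2=64, (10-7)^2=9, (2-2)^2=0
sum(d^2) = 200.
Step 3: rho = 1 - 6*200 / (11*(11^2 - 1)) = 1 - 1200/1320 = 0.090909.
Step 4: Under H0, t = rho * sqrt((n-2)/(1-rho^2)) = 0.2739 ~ t(9).
Step 5: Two-sided p-value from the t-distribution with 9 df = 0.790373.
Step 6: alpha = 0.1. fail to reject H0.

rho = 0.0909, p = 0.790373, fail to reject H0 at alpha = 0.1.


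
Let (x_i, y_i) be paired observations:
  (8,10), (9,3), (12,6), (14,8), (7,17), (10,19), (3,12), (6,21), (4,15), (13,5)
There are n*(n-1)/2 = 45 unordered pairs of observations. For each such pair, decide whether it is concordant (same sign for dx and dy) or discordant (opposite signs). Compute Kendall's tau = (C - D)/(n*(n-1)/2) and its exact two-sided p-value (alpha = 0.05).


Step 1: Enumerate the 45 unordered pairs (i,j) with i<j and classify each by sign(x_j-x_i) * sign(y_j-y_i).
  (1,2):dx=+1,dy=-7->D; (1,3):dx=+4,dy=-4->D; (1,4):dx=+6,dy=-2->D; (1,5):dx=-1,dy=+7->D
  (1,6):dx=+2,dy=+9->C; (1,7):dx=-5,dy=+2->D; (1,8):dx=-2,dy=+11->D; (1,9):dx=-4,dy=+5->D
  (1,10):dx=+5,dy=-5->D; (2,3):dx=+3,dy=+3->C; (2,4):dx=+5,dy=+5->C; (2,5):dx=-2,dy=+14->D
  (2,6):dx=+1,dy=+16->C; (2,7):dx=-6,dy=+9->D; (2,8):dx=-3,dy=+18->D; (2,9):dx=-5,dy=+12->D
  (2,10):dx=+4,dy=+2->C; (3,4):dx=+2,dy=+2->C; (3,5):dx=-5,dy=+11->D; (3,6):dx=-2,dy=+13->D
  (3,7):dx=-9,dy=+6->D; (3,8):dx=-6,dy=+15->D; (3,9):dx=-8,dy=+9->D; (3,10):dx=+1,dy=-1->D
  (4,5):dx=-7,dy=+9->D; (4,6):dx=-4,dy=+11->D; (4,7):dx=-11,dy=+4->D; (4,8):dx=-8,dy=+13->D
  (4,9):dx=-10,dy=+7->D; (4,10):dx=-1,dy=-3->C; (5,6):dx=+3,dy=+2->C; (5,7):dx=-4,dy=-5->C
  (5,8):dx=-1,dy=+4->D; (5,9):dx=-3,dy=-2->C; (5,10):dx=+6,dy=-12->D; (6,7):dx=-7,dy=-7->C
  (6,8):dx=-4,dy=+2->D; (6,9):dx=-6,dy=-4->C; (6,10):dx=+3,dy=-14->D; (7,8):dx=+3,dy=+9->C
  (7,9):dx=+1,dy=+3->C; (7,10):dx=+10,dy=-7->D; (8,9):dx=-2,dy=-6->C; (8,10):dx=+7,dy=-16->D
  (9,10):dx=+9,dy=-10->D
Step 2: C = 15, D = 30, total pairs = 45.
Step 3: tau = (C - D)/(n(n-1)/2) = (15 - 30)/45 = -0.333333.
Step 4: Exact two-sided p-value (enumerate n! = 3628800 permutations of y under H0): p = 0.216373.
Step 5: alpha = 0.05. fail to reject H0.

tau_b = -0.3333 (C=15, D=30), p = 0.216373, fail to reject H0.


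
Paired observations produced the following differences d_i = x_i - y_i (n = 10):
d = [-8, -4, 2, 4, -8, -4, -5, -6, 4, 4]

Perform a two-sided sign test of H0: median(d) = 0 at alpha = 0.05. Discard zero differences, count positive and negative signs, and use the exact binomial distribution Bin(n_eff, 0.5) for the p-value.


Step 1: Discard zero differences. Original n = 10; n_eff = number of nonzero differences = 10.
Nonzero differences (with sign): -8, -4, +2, +4, -8, -4, -5, -6, +4, +4
Step 2: Count signs: positive = 4, negative = 6.
Step 3: Under H0: P(positive) = 0.5, so the number of positives S ~ Bin(10, 0.5).
Step 4: Two-sided exact p-value = sum of Bin(10,0.5) probabilities at or below the observed probability = 0.753906.
Step 5: alpha = 0.05. fail to reject H0.

n_eff = 10, pos = 4, neg = 6, p = 0.753906, fail to reject H0.


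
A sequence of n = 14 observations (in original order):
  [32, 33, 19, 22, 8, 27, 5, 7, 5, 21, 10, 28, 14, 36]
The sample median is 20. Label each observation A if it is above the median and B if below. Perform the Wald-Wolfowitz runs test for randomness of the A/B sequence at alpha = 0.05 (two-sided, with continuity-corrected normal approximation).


Step 1: Compute median = 20; label A = above, B = below.
Labels in order: AABABABBBABABA  (n_A = 7, n_B = 7)
Step 2: Count runs R = 11.
Step 3: Under H0 (random ordering), E[R] = 2*n_A*n_B/(n_A+n_B) + 1 = 2*7*7/14 + 1 = 8.0000.
        Var[R] = 2*n_A*n_B*(2*n_A*n_B - n_A - n_B) / ((n_A+n_B)^2 * (n_A+n_B-1)) = 8232/2548 = 3.2308.
        SD[R] = 1.7974.
Step 4: Continuity-corrected z = (R - 0.5 - E[R]) / SD[R] = (11 - 0.5 - 8.0000) / 1.7974 = 1.3909.
Step 5: Two-sided p-value via normal approximation = 2*(1 - Phi(|z|)) = 0.164264.
Step 6: alpha = 0.05. fail to reject H0.

R = 11, z = 1.3909, p = 0.164264, fail to reject H0.


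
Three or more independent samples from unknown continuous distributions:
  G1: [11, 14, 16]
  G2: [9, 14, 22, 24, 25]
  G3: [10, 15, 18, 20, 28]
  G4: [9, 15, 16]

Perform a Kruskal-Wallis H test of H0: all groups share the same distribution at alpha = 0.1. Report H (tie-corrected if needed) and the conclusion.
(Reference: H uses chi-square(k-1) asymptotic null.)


Step 1: Combine all N = 16 observations and assign midranks.
sorted (value, group, rank): (9,G2,1.5), (9,G4,1.5), (10,G3,3), (11,G1,4), (14,G1,5.5), (14,G2,5.5), (15,G3,7.5), (15,G4,7.5), (16,G1,9.5), (16,G4,9.5), (18,G3,11), (20,G3,12), (22,G2,13), (24,G2,14), (25,G2,15), (28,G3,16)
Step 2: Sum ranks within each group.
R_1 = 19 (n_1 = 3)
R_2 = 49 (n_2 = 5)
R_3 = 49.5 (n_3 = 5)
R_4 = 18.5 (n_4 = 3)
Step 3: H = 12/(N(N+1)) * sum(R_i^2/n_i) - 3(N+1)
     = 12/(16*17) * (19^2/3 + 49^2/5 + 49.5^2/5 + 18.5^2/3) - 3*17
     = 0.044118 * 1204.67 - 51
     = 2.147059.
Step 4: Ties present; correction factor C = 1 - 24/(16^3 - 16) = 0.994118. Corrected H = 2.147059 / 0.994118 = 2.159763.
Step 5: Under H0, H ~ chi^2(3); p-value = 0.539917.
Step 6: alpha = 0.1. fail to reject H0.

H = 2.1598, df = 3, p = 0.539917, fail to reject H0.


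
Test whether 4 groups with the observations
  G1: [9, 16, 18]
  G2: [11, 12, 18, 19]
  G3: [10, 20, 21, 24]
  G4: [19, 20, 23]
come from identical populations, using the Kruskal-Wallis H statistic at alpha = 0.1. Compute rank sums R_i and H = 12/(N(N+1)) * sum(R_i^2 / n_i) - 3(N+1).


Step 1: Combine all N = 14 observations and assign midranks.
sorted (value, group, rank): (9,G1,1), (10,G3,2), (11,G2,3), (12,G2,4), (16,G1,5), (18,G1,6.5), (18,G2,6.5), (19,G2,8.5), (19,G4,8.5), (20,G3,10.5), (20,G4,10.5), (21,G3,12), (23,G4,13), (24,G3,14)
Step 2: Sum ranks within each group.
R_1 = 12.5 (n_1 = 3)
R_2 = 22 (n_2 = 4)
R_3 = 38.5 (n_3 = 4)
R_4 = 32 (n_4 = 3)
Step 3: H = 12/(N(N+1)) * sum(R_i^2/n_i) - 3(N+1)
     = 12/(14*15) * (12.5^2/3 + 22^2/4 + 38.5^2/4 + 32^2/3) - 3*15
     = 0.057143 * 884.979 - 45
     = 5.570238.
Step 4: Ties present; correction factor C = 1 - 18/(14^3 - 14) = 0.993407. Corrected H = 5.570238 / 0.993407 = 5.607209.
Step 5: Under H0, H ~ chi^2(3); p-value = 0.132365.
Step 6: alpha = 0.1. fail to reject H0.

H = 5.6072, df = 3, p = 0.132365, fail to reject H0.


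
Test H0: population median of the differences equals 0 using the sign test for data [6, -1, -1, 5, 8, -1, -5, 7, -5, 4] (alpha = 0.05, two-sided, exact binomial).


Step 1: Discard zero differences. Original n = 10; n_eff = number of nonzero differences = 10.
Nonzero differences (with sign): +6, -1, -1, +5, +8, -1, -5, +7, -5, +4
Step 2: Count signs: positive = 5, negative = 5.
Step 3: Under H0: P(positive) = 0.5, so the number of positives S ~ Bin(10, 0.5).
Step 4: Two-sided exact p-value = sum of Bin(10,0.5) probabilities at or below the observed probability = 1.000000.
Step 5: alpha = 0.05. fail to reject H0.

n_eff = 10, pos = 5, neg = 5, p = 1.000000, fail to reject H0.


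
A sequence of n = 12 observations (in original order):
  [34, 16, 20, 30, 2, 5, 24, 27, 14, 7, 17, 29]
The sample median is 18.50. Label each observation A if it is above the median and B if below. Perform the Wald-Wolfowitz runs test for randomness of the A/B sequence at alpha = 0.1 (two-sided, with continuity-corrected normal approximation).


Step 1: Compute median = 18.50; label A = above, B = below.
Labels in order: ABAABBAABBBA  (n_A = 6, n_B = 6)
Step 2: Count runs R = 7.
Step 3: Under H0 (random ordering), E[R] = 2*n_A*n_B/(n_A+n_B) + 1 = 2*6*6/12 + 1 = 7.0000.
        Var[R] = 2*n_A*n_B*(2*n_A*n_B - n_A - n_B) / ((n_A+n_B)^2 * (n_A+n_B-1)) = 4320/1584 = 2.7273.
        SD[R] = 1.6514.
Step 4: R = E[R], so z = 0 with no continuity correction.
Step 5: Two-sided p-value via normal approximation = 2*(1 - Phi(|z|)) = 1.000000.
Step 6: alpha = 0.1. fail to reject H0.

R = 7, z = 0.0000, p = 1.000000, fail to reject H0.


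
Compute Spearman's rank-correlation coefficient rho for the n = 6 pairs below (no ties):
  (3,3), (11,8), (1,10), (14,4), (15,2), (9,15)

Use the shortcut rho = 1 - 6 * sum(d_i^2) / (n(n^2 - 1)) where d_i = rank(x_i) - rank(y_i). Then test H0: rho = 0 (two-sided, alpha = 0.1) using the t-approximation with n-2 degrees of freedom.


Step 1: Rank x and y separately (midranks; no ties here).
rank(x): 3->2, 11->4, 1->1, 14->5, 15->6, 9->3
rank(y): 3->2, 8->4, 10->5, 4->3, 2->1, 15->6
Step 2: d_i = R_x(i) - R_y(i); compute d_i^2.
  (2-2)^2=0, (4-4)^2=0, (1-5)^2=16, (5-3)^2=4, (6-1)^2=25, (3-6)^2=9
sum(d^2) = 54.
Step 3: rho = 1 - 6*54 / (6*(6^2 - 1)) = 1 - 324/210 = -0.542857.
Step 4: Under H0, t = rho * sqrt((n-2)/(1-rho^2)) = -1.2928 ~ t(4).
Step 5: Two-sided p-value from the t-distribution with 4 df = 0.265703.
Step 6: alpha = 0.1. fail to reject H0.

rho = -0.5429, p = 0.265703, fail to reject H0 at alpha = 0.1.


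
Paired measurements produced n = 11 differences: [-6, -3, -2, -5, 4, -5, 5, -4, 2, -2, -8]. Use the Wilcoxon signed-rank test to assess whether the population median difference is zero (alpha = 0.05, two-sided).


Step 1: Drop any zero differences (none here) and take |d_i|.
|d| = [6, 3, 2, 5, 4, 5, 5, 4, 2, 2, 8]
Step 2: Midrank |d_i| (ties get averaged ranks).
ranks: |6|->10, |3|->4, |2|->2, |5|->8, |4|->5.5, |5|->8, |5|->8, |4|->5.5, |2|->2, |2|->2, |8|->11
Step 3: Attach original signs; sum ranks with positive sign and with negative sign.
W+ = 5.5 + 8 + 2 = 15.5
W- = 10 + 4 + 2 + 8 + 8 + 5.5 + 2 + 11 = 50.5
(Check: W+ + W- = 66 should equal n(n+1)/2 = 66.)
Step 4: Test statistic W = min(W+, W-) = 15.5.
Step 5: Ties in |d|, so use the tie-corrected normal approximation.
        E[W] = n(n+1)/4 = 11*12/4 = 33.
        Tie groups: |d|=2 (t=3), |d|=4 (t=2), |d|=5 (t=3); sum(t^3 - t) = 54.
        Var[W] = n(n+1)(2n+1)/24 - sum(t^3-t)/48 = 3036/24 - 54/48 = 125.375.
        z = (W - E[W]) / sqrt(Var[W]) = (15.5 - 33) / 11.1971 = -1.5629.
        Two-sided p = 2*Phi(z) = 0.118075.
Step 6: alpha = 0.05. fail to reject H0.

W+ = 15.5, W- = 50.5, W = min = 15.5, p = 0.118075, fail to reject H0.


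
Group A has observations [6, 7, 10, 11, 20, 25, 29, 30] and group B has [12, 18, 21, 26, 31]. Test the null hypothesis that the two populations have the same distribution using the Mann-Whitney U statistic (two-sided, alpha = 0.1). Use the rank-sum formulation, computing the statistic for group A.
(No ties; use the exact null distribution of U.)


Step 1: Combine and sort all 13 observations; assign midranks.
sorted (value, group): (6,X), (7,X), (10,X), (11,X), (12,Y), (18,Y), (20,X), (21,Y), (25,X), (26,Y), (29,X), (30,X), (31,Y)
ranks: 6->1, 7->2, 10->3, 11->4, 12->5, 18->6, 20->7, 21->8, 25->9, 26->10, 29->11, 30->12, 31->13
Step 2: Rank sum for X: R1 = 1 + 2 + 3 + 4 + 7 + 9 + 11 + 12 = 49.
Step 3: U_X = R1 - n1(n1+1)/2 = 49 - 8*9/2 = 49 - 36 = 13.
       U_Y = n1*n2 - U_X = 40 - 13 = 27.
Step 4: No ties, so the exact null distribution of U (based on enumerating the C(13,8) = 1287 equally likely rank assignments) gives the two-sided p-value.
Step 5: p-value = 0.354312; compare to alpha = 0.1. fail to reject H0.

U_X = 13, p = 0.354312, fail to reject H0 at alpha = 0.1.


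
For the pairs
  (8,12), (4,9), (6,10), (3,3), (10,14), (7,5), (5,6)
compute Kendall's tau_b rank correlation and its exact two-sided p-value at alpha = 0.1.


Step 1: Enumerate the 21 unordered pairs (i,j) with i<j and classify each by sign(x_j-x_i) * sign(y_j-y_i).
  (1,2):dx=-4,dy=-3->C; (1,3):dx=-2,dy=-2->C; (1,4):dx=-5,dy=-9->C; (1,5):dx=+2,dy=+2->C
  (1,6):dx=-1,dy=-7->C; (1,7):dx=-3,dy=-6->C; (2,3):dx=+2,dy=+1->C; (2,4):dx=-1,dy=-6->C
  (2,5):dx=+6,dy=+5->C; (2,6):dx=+3,dy=-4->D; (2,7):dx=+1,dy=-3->D; (3,4):dx=-3,dy=-7->C
  (3,5):dx=+4,dy=+4->C; (3,6):dx=+1,dy=-5->D; (3,7):dx=-1,dy=-4->C; (4,5):dx=+7,dy=+11->C
  (4,6):dx=+4,dy=+2->C; (4,7):dx=+2,dy=+3->C; (5,6):dx=-3,dy=-9->C; (5,7):dx=-5,dy=-8->C
  (6,7):dx=-2,dy=+1->D
Step 2: C = 17, D = 4, total pairs = 21.
Step 3: tau = (C - D)/(n(n-1)/2) = (17 - 4)/21 = 0.619048.
Step 4: Exact two-sided p-value (enumerate n! = 5040 permutations of y under H0): p = 0.069048.
Step 5: alpha = 0.1. reject H0.

tau_b = 0.6190 (C=17, D=4), p = 0.069048, reject H0.


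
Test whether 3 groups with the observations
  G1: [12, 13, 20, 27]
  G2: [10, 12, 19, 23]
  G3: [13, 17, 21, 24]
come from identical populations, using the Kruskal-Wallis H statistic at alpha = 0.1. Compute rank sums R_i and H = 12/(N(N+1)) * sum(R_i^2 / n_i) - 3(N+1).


Step 1: Combine all N = 12 observations and assign midranks.
sorted (value, group, rank): (10,G2,1), (12,G1,2.5), (12,G2,2.5), (13,G1,4.5), (13,G3,4.5), (17,G3,6), (19,G2,7), (20,G1,8), (21,G3,9), (23,G2,10), (24,G3,11), (27,G1,12)
Step 2: Sum ranks within each group.
R_1 = 27 (n_1 = 4)
R_2 = 20.5 (n_2 = 4)
R_3 = 30.5 (n_3 = 4)
Step 3: H = 12/(N(N+1)) * sum(R_i^2/n_i) - 3(N+1)
     = 12/(12*13) * (27^2/4 + 20.5^2/4 + 30.5^2/4) - 3*13
     = 0.076923 * 519.875 - 39
     = 0.990385.
Step 4: Ties present; correction factor C = 1 - 12/(12^3 - 12) = 0.993007. Corrected H = 0.990385 / 0.993007 = 0.997359.
Step 5: Under H0, H ~ chi^2(2); p-value = 0.607332.
Step 6: alpha = 0.1. fail to reject H0.

H = 0.9974, df = 2, p = 0.607332, fail to reject H0.


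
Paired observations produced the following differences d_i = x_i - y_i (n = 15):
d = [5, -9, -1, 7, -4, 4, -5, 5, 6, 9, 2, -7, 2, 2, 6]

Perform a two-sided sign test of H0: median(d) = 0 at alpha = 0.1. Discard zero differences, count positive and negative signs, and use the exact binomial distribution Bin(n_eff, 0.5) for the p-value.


Step 1: Discard zero differences. Original n = 15; n_eff = number of nonzero differences = 15.
Nonzero differences (with sign): +5, -9, -1, +7, -4, +4, -5, +5, +6, +9, +2, -7, +2, +2, +6
Step 2: Count signs: positive = 10, negative = 5.
Step 3: Under H0: P(positive) = 0.5, so the number of positives S ~ Bin(15, 0.5).
Step 4: Two-sided exact p-value = sum of Bin(15,0.5) probabilities at or below the observed probability = 0.301758.
Step 5: alpha = 0.1. fail to reject H0.

n_eff = 15, pos = 10, neg = 5, p = 0.301758, fail to reject H0.


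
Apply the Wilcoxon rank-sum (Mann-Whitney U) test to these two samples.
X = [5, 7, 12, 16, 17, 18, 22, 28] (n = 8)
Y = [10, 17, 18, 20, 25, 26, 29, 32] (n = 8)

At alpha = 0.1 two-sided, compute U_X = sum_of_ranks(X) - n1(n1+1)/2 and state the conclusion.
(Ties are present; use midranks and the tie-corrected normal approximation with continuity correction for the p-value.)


Step 1: Combine and sort all 16 observations; assign midranks.
sorted (value, group): (5,X), (7,X), (10,Y), (12,X), (16,X), (17,X), (17,Y), (18,X), (18,Y), (20,Y), (22,X), (25,Y), (26,Y), (28,X), (29,Y), (32,Y)
ranks: 5->1, 7->2, 10->3, 12->4, 16->5, 17->6.5, 17->6.5, 18->8.5, 18->8.5, 20->10, 22->11, 25->12, 26->13, 28->14, 29->15, 32->16
Step 2: Rank sum for X: R1 = 1 + 2 + 4 + 5 + 6.5 + 8.5 + 11 + 14 = 52.
Step 3: U_X = R1 - n1(n1+1)/2 = 52 - 8*9/2 = 52 - 36 = 16.
       U_Y = n1*n2 - U_X = 64 - 16 = 48.
Step 4: Ties are present, so use the tie-corrected normal approximation (with continuity correction) for the p-value.
Step 5: p-value = 0.103054; compare to alpha = 0.1. fail to reject H0.

U_X = 16, p = 0.103054, fail to reject H0 at alpha = 0.1.


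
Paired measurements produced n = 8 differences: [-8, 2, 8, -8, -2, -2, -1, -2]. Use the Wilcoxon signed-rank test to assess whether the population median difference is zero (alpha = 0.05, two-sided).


Step 1: Drop any zero differences (none here) and take |d_i|.
|d| = [8, 2, 8, 8, 2, 2, 1, 2]
Step 2: Midrank |d_i| (ties get averaged ranks).
ranks: |8|->7, |2|->3.5, |8|->7, |8|->7, |2|->3.5, |2|->3.5, |1|->1, |2|->3.5
Step 3: Attach original signs; sum ranks with positive sign and with negative sign.
W+ = 3.5 + 7 = 10.5
W- = 7 + 7 + 3.5 + 3.5 + 1 + 3.5 = 25.5
(Check: W+ + W- = 36 should equal n(n+1)/2 = 36.)
Step 4: Test statistic W = min(W+, W-) = 10.5.
Step 5: Ties in |d|, so use the tie-corrected normal approximation.
        E[W] = n(n+1)/4 = 8*9/4 = 18.
        Tie groups: |d|=2 (t=4), |d|=8 (t=3); sum(t^3 - t) = 84.
        Var[W] = n(n+1)(2n+1)/24 - sum(t^3-t)/48 = 1224/24 - 84/48 = 49.25.
        z = (W - E[W]) / sqrt(Var[W]) = (10.5 - 18) / 7.0178 = -1.0687.
        Two-sided p = 2*Phi(z) = 0.285202.
Step 6: alpha = 0.05. fail to reject H0.

W+ = 10.5, W- = 25.5, W = min = 10.5, p = 0.285202, fail to reject H0.


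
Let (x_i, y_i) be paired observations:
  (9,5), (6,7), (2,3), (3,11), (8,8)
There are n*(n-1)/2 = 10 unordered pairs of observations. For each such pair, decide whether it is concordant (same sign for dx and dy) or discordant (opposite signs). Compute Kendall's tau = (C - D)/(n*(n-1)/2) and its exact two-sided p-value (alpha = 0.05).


Step 1: Enumerate the 10 unordered pairs (i,j) with i<j and classify each by sign(x_j-x_i) * sign(y_j-y_i).
  (1,2):dx=-3,dy=+2->D; (1,3):dx=-7,dy=-2->C; (1,4):dx=-6,dy=+6->D; (1,5):dx=-1,dy=+3->D
  (2,3):dx=-4,dy=-4->C; (2,4):dx=-3,dy=+4->D; (2,5):dx=+2,dy=+1->C; (3,4):dx=+1,dy=+8->C
  (3,5):dx=+6,dy=+5->C; (4,5):dx=+5,dy=-3->D
Step 2: C = 5, D = 5, total pairs = 10.
Step 3: tau = (C - D)/(n(n-1)/2) = (5 - 5)/10 = 0.000000.
Step 4: Exact two-sided p-value (enumerate n! = 120 permutations of y under H0): p = 1.000000.
Step 5: alpha = 0.05. fail to reject H0.

tau_b = 0.0000 (C=5, D=5), p = 1.000000, fail to reject H0.
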